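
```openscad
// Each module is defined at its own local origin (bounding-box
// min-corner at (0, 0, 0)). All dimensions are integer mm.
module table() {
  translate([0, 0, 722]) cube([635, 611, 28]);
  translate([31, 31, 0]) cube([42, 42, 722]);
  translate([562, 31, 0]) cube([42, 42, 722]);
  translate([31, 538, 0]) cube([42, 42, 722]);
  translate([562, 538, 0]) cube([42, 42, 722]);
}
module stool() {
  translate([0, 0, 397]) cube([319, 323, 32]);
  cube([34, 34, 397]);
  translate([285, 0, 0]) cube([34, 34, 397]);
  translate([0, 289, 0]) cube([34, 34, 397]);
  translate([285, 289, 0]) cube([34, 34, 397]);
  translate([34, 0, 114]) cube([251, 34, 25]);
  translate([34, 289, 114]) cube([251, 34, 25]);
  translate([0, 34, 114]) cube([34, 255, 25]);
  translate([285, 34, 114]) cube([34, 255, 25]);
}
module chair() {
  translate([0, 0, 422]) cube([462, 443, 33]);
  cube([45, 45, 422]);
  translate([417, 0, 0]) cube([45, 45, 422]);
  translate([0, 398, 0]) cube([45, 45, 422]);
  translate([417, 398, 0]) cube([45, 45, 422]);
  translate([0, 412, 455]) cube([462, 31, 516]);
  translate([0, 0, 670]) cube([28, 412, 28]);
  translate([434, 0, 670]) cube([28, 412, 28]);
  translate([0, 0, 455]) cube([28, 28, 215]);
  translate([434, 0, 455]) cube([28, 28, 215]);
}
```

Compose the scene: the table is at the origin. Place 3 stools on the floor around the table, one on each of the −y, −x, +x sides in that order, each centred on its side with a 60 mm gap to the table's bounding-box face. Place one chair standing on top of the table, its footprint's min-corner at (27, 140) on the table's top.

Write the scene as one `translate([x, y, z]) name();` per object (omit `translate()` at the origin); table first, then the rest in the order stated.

table();
translate([158, -383, 0]) stool();
translate([-379, 144, 0]) stool();
translate([695, 144, 0]) stool();
translate([27, 140, 750]) chair();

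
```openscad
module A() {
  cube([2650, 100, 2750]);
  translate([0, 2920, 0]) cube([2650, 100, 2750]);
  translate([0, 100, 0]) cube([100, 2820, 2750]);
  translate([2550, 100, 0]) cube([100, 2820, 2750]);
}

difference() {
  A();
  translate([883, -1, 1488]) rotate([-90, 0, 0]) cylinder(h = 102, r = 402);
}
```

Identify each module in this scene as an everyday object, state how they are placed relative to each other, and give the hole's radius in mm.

The subtracted cylinder has r = 402 mm.

A is a house frame. The house frame has a circular hole through its front wall. The hole's radius is 402 mm.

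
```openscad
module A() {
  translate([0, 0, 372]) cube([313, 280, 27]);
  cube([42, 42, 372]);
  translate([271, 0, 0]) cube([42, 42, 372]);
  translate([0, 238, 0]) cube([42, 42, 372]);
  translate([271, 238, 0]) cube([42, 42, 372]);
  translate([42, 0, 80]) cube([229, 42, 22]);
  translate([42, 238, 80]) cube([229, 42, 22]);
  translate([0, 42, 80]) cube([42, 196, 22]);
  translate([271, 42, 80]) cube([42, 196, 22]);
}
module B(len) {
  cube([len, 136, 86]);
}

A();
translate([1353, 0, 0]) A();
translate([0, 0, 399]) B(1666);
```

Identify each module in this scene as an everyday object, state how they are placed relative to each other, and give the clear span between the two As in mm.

Second stool starts at x = 1353; first ends at x = 313; clear span = 1353 − 313 = 1040 mm.

A is a stool. B is a beam. A beam spans the tops of two stools. The clear span between the two stools is 1040 mm.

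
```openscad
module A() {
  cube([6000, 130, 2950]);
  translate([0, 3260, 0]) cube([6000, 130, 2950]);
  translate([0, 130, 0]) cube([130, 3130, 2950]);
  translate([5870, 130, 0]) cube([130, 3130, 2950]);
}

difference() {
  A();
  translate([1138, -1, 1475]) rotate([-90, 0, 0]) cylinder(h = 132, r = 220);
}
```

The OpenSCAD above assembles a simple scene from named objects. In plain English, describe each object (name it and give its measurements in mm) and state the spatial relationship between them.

A is a box-shaped house frame (walls only): outside footprint 6000×3390 mm, wall height 2950 mm, wall thickness 130 mm. The two y-facing walls run the full x-width; the two x-facing walls fit between the inner faces of the y-facing walls.

The house frame has a circular hole of radius 220 mm through its front wall, centred at (x = 1138, z = 1475).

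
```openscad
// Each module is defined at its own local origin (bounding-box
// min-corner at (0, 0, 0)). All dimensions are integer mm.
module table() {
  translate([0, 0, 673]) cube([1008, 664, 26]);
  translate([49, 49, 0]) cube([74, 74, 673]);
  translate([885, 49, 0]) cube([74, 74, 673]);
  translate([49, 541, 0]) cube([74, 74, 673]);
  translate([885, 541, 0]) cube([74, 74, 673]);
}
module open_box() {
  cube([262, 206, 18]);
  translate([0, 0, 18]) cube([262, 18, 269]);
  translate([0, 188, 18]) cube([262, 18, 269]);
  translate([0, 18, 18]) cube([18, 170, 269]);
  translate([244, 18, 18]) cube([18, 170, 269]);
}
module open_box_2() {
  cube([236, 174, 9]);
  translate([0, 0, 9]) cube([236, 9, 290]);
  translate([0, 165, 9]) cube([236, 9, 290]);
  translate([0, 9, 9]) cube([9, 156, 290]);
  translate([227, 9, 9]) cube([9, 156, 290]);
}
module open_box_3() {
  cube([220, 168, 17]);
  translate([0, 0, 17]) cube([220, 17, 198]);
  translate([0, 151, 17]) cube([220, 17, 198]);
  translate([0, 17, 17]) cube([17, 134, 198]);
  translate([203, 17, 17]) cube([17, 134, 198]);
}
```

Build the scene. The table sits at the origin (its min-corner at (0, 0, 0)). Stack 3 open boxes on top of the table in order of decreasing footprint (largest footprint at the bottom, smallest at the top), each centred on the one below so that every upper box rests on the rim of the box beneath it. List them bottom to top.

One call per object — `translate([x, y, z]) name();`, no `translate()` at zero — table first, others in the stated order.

table();
translate([373, 229, 699]) open_box();
translate([386, 245, 986]) open_box_2();
translate([394, 248, 1285]) open_box_3();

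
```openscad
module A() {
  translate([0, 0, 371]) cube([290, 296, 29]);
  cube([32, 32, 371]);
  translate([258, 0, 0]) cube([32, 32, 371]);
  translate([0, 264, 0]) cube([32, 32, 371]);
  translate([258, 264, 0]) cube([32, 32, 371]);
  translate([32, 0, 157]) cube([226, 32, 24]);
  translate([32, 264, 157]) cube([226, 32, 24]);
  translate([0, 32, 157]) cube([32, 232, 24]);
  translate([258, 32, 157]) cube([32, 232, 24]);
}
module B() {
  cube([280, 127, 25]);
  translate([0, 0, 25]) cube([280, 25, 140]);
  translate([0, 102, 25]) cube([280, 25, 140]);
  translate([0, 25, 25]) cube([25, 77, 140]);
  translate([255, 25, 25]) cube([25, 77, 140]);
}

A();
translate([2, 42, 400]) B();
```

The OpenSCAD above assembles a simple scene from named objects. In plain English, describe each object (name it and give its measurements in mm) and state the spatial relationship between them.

A is a four-legged stool. The seat is a 290×296×29 mm slab whose top surface is at z = 400 mm; four square legs, each 32×32 mm in cross-section, run from the floor (z = 0) to the underside of the seat, each flush with a corner of the seat. Four stretchers, 32 mm wide and 24 mm tall, connect adjacent legs with their undersides at z = 157 mm, each running between the inner faces of the legs it joins and aligned with the legs' outer faces on the other axis.

B is an open-topped rectangular box: outside dimensions 280×127×165 mm, with a uniform wall and base thickness of 25 mm. The base is a full 280×127 slab on the floor; four walls sit on top of the base. The front and back walls (the −y and +y sides) span the full width; the two side walls fit between them.

The open box is on top of the stool.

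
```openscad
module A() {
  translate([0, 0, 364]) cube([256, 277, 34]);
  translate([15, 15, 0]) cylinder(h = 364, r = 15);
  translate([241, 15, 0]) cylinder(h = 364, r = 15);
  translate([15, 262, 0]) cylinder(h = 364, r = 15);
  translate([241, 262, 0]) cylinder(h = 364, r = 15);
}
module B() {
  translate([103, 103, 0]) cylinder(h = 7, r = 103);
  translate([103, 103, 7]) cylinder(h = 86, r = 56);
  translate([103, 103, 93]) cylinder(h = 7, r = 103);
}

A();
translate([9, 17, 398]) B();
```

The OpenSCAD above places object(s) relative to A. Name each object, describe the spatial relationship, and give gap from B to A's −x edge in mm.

The spool's min-x is at 9; the stool's min-x is 0; gap = 9 mm.

A is a stool. B is a spool. The spool is on top of the stool. The gap from the spool to the stool's −x edge is 9 mm.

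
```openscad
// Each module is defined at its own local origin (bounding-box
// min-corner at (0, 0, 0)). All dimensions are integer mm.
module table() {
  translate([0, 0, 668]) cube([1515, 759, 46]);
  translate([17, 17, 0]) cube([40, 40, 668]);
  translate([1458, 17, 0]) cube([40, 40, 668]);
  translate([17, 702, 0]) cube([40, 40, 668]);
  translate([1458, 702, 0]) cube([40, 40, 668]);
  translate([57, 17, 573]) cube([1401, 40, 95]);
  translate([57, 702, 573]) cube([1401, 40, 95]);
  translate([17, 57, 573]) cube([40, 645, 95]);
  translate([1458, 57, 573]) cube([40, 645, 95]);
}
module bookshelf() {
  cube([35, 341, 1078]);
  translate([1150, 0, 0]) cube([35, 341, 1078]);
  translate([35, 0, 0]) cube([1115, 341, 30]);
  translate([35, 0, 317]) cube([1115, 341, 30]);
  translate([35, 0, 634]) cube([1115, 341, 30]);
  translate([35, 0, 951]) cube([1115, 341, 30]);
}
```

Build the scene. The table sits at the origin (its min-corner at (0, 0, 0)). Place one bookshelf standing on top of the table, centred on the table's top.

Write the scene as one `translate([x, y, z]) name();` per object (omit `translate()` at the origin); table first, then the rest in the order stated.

table();
translate([165, 209, 714]) bookshelf();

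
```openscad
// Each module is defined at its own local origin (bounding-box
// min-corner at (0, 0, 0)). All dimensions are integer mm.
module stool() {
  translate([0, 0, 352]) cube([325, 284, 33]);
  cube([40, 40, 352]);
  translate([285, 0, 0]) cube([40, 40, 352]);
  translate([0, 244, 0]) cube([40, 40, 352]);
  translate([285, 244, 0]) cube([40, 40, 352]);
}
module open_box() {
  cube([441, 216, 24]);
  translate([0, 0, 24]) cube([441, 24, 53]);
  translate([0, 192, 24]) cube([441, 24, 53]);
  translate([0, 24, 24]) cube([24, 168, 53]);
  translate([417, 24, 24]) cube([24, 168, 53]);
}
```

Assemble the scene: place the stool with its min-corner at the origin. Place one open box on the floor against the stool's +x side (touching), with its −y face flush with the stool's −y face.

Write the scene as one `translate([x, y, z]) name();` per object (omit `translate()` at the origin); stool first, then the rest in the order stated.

stool();
translate([325, 0, 0]) open_box();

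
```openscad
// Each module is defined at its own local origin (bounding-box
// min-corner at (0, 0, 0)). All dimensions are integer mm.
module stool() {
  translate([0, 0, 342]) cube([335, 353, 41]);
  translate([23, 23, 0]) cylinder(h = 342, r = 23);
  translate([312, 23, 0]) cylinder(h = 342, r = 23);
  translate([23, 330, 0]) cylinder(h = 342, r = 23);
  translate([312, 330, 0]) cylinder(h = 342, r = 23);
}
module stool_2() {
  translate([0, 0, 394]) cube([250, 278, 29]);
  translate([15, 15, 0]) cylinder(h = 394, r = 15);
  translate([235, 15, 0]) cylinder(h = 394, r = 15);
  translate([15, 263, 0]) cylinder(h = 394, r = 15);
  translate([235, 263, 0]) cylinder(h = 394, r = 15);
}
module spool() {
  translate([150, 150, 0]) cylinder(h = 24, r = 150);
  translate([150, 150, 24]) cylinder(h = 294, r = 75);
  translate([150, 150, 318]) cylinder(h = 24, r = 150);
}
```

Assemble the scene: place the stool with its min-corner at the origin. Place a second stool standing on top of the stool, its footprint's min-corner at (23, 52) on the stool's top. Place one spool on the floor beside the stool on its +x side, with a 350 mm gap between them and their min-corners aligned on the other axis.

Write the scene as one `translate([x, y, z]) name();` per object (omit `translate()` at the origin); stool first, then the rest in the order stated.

stool();
translate([23, 52, 383]) stool_2();
translate([685, 0, 0]) spool();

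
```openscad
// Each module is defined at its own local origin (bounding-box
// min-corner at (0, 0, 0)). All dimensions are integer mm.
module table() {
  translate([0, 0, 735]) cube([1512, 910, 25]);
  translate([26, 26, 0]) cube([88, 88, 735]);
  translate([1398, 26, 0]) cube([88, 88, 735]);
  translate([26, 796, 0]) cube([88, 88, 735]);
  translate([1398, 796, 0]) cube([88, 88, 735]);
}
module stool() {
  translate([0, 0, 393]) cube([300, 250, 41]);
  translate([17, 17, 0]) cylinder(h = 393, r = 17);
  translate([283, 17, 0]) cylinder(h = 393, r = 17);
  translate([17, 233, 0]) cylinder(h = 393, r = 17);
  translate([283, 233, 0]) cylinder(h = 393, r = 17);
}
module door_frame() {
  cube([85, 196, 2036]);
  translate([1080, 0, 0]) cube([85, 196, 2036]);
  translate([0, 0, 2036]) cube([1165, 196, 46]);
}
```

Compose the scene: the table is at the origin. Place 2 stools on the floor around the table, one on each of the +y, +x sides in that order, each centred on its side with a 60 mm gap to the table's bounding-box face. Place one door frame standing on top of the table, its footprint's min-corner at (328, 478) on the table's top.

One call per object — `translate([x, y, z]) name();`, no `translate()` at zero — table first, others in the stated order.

table();
translate([606, 970, 0]) stool();
translate([1572, 330, 0]) stool();
translate([328, 478, 760]) door_frame();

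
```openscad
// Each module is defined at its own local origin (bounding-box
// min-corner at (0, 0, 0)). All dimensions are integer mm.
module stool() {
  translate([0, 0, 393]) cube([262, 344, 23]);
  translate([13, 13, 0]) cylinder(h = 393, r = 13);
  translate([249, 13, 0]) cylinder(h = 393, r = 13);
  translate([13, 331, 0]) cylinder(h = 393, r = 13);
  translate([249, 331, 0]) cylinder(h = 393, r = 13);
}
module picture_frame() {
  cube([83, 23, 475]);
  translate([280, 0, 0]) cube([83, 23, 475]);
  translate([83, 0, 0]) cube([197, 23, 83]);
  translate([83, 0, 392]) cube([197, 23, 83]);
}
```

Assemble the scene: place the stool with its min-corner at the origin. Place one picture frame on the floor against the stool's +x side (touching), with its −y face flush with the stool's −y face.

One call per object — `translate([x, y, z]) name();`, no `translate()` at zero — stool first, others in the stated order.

stool();
translate([262, 0, 0]) picture_frame();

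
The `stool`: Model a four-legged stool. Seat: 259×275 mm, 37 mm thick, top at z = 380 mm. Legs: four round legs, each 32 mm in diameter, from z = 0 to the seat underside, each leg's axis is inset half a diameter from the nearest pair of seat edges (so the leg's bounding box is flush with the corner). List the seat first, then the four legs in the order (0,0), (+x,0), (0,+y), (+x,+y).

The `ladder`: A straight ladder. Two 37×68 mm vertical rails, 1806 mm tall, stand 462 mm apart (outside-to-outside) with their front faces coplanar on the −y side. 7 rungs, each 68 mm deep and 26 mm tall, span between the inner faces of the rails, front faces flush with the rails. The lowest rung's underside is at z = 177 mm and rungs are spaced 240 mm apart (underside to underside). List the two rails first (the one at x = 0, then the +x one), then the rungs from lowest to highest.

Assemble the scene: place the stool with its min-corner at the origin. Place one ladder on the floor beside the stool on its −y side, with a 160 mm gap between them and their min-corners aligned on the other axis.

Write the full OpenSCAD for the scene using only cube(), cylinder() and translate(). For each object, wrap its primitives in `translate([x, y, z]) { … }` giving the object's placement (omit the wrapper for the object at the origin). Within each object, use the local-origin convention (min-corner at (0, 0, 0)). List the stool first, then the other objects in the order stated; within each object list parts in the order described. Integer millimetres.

translate([0, 0, 343]) cube([259, 275, 37]);
translate([16, 16, 0]) cylinder(h = 343, r = 16);
translate([243, 16, 0]) cylinder(h = 343, r = 16);
translate([16, 259, 0]) cylinder(h = 343, r = 16);
translate([243, 259, 0]) cylinder(h = 343, r = 16);
translate([0, -228, 0]) {
  cube([37, 68, 1806]);
  translate([425, 0, 0]) cube([37, 68, 1806]);
  translate([37, 0, 177]) cube([388, 68, 26]);
  translate([37, 0, 417]) cube([388, 68, 26]);
  translate([37, 0, 657]) cube([388, 68, 26]);
  translate([37, 0, 897]) cube([388, 68, 26]);
  translate([37, 0, 1137]) cube([388, 68, 26]);
  translate([37, 0, 1377]) cube([388, 68, 26]);
  translate([37, 0, 1617]) cube([388, 68, 26]);
}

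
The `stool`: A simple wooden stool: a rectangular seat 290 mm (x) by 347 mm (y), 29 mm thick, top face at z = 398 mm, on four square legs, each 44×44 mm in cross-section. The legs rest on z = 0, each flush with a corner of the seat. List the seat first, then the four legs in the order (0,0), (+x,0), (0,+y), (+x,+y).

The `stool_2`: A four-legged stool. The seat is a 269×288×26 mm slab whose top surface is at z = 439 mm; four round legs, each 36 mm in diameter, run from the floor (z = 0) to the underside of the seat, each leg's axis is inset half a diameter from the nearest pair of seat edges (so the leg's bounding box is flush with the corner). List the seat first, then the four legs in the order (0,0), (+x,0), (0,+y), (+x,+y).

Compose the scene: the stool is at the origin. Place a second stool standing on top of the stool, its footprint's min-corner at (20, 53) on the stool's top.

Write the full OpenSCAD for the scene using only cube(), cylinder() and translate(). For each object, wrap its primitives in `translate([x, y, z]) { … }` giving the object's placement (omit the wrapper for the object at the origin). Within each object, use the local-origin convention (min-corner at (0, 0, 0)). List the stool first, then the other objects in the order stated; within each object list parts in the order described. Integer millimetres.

translate([0, 0, 369]) cube([290, 347, 29]);
cube([44, 44, 369]);
translate([246, 0, 0]) cube([44, 44, 369]);
translate([0, 303, 0]) cube([44, 44, 369]);
translate([246, 303, 0]) cube([44, 44, 369]);
translate([20, 53, 398]) {
  translate([0, 0, 413]) cube([269, 288, 26]);
  translate([18, 18, 0]) cylinder(h = 413, r = 18);
  translate([251, 18, 0]) cylinder(h = 413, r = 18);
  translate([18, 270, 0]) cylinder(h = 413, r = 18);
  translate([251, 270, 0]) cylinder(h = 413, r = 18);
}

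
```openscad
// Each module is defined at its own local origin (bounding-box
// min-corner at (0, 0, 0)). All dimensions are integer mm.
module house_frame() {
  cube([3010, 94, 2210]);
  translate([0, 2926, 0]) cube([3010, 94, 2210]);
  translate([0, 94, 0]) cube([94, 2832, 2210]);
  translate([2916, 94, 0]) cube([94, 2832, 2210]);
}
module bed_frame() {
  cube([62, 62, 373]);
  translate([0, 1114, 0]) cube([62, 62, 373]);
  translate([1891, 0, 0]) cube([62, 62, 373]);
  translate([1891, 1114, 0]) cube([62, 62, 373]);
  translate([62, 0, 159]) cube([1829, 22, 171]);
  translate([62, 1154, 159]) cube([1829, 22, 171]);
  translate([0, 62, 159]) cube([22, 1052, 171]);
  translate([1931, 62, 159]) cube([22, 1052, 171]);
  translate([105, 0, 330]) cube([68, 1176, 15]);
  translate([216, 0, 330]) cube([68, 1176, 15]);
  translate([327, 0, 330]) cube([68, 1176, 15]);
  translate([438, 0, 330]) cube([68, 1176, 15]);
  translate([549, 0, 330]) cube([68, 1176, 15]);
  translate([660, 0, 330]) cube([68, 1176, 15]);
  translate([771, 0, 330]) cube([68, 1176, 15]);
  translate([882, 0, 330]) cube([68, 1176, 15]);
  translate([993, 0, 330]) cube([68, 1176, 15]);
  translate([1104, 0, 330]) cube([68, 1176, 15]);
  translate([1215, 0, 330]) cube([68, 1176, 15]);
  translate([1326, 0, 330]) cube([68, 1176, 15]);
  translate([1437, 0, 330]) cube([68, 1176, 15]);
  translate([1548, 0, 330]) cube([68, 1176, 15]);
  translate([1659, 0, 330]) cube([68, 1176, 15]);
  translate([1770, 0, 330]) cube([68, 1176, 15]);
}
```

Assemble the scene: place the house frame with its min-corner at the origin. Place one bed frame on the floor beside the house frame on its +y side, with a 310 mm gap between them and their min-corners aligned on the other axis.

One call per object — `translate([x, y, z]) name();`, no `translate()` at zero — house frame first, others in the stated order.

house_frame();
translate([0, 3330, 0]) bed_frame();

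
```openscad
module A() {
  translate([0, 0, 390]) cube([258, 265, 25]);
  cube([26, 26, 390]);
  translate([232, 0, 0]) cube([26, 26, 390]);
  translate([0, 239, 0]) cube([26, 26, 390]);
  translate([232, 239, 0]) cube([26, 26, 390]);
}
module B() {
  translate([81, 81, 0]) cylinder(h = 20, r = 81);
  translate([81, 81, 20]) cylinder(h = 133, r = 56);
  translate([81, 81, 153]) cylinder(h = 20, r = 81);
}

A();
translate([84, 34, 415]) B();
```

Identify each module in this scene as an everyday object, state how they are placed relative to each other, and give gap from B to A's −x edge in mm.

A is a stool. B is a spool. The spool is on top of the stool. The gap from the spool to the stool's −x edge is 84 mm.

The spool's min-x is at 84; the stool's min-x is 0; gap = 84 mm.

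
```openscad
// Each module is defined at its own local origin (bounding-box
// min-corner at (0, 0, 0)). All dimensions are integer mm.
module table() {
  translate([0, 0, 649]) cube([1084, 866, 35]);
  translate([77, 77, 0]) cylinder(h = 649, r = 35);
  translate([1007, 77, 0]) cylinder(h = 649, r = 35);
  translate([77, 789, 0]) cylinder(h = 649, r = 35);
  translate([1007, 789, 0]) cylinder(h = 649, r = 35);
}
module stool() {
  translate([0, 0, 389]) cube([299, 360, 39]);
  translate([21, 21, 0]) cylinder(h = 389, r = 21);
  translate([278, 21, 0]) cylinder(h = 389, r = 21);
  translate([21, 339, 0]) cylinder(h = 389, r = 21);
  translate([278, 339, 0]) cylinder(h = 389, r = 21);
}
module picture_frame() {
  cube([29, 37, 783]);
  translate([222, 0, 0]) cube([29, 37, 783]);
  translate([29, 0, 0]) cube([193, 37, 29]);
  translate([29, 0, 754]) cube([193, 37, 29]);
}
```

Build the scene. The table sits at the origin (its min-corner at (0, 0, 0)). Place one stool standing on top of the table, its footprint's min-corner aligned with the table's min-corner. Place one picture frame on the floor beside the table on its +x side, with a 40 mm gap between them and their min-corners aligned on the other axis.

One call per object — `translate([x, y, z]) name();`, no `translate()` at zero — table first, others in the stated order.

table();
translate([0, 0, 684]) stool();
translate([1124, 0, 0]) picture_frame();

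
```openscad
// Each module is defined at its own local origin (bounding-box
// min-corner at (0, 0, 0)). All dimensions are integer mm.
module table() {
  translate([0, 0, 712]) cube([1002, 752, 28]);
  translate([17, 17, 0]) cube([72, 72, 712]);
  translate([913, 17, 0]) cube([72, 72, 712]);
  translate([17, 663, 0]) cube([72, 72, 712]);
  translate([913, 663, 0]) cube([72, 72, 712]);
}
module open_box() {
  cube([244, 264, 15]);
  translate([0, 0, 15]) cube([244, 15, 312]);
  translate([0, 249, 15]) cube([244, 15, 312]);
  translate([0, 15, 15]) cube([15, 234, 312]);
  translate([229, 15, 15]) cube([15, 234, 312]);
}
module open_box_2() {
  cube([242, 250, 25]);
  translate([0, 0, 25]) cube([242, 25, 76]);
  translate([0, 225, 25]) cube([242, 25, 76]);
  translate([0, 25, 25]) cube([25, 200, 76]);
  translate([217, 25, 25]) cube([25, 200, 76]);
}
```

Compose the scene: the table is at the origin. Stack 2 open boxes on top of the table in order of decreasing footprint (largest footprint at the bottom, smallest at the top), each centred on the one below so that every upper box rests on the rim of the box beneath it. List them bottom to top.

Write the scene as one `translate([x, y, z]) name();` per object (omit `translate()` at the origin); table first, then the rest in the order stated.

table();
translate([379, 244, 740]) open_box();
translate([380, 251, 1067]) open_box_2();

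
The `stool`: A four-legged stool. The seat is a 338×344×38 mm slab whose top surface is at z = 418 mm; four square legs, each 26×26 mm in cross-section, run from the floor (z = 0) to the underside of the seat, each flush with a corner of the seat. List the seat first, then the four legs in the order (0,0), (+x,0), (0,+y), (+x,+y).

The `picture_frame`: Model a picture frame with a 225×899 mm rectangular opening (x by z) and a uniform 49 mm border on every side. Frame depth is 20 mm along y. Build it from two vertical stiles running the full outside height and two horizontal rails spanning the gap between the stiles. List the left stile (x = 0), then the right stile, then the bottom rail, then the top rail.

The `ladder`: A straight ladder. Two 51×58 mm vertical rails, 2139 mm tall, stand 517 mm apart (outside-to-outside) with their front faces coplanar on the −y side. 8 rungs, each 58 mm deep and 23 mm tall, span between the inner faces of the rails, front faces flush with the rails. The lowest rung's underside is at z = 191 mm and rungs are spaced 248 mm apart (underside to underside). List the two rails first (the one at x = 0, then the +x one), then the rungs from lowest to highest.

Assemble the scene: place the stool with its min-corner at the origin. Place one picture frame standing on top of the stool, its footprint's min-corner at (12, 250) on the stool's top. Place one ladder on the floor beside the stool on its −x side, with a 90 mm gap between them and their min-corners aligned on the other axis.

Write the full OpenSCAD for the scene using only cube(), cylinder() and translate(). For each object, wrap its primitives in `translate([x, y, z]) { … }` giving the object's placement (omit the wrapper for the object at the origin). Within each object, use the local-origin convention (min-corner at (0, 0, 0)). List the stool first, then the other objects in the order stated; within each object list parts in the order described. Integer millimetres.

translate([0, 0, 380]) cube([338, 344, 38]);
cube([26, 26, 380]);
translate([312, 0, 0]) cube([26, 26, 380]);
translate([0, 318, 0]) cube([26, 26, 380]);
translate([312, 318, 0]) cube([26, 26, 380]);
translate([12, 250, 418]) {
  cube([49, 20, 997]);
  translate([274, 0, 0]) cube([49, 20, 997]);
  translate([49, 0, 0]) cube([225, 20, 49]);
  translate([49, 0, 948]) cube([225, 20, 49]);
}
translate([-607, 0, 0]) {
  cube([51, 58, 2139]);
  translate([466, 0, 0]) cube([51, 58, 2139]);
  translate([51, 0, 191]) cube([415, 58, 23]);
  translate([51, 0, 439]) cube([415, 58, 23]);
  translate([51, 0, 687]) cube([415, 58, 23]);
  translate([51, 0, 935]) cube([415, 58, 23]);
  translate([51, 0, 1183]) cube([415, 58, 23]);
  translate([51, 0, 1431]) cube([415, 58, 23]);
  translate([51, 0, 1679]) cube([415, 58, 23]);
  translate([51, 0, 1927]) cube([415, 58, 23]);
}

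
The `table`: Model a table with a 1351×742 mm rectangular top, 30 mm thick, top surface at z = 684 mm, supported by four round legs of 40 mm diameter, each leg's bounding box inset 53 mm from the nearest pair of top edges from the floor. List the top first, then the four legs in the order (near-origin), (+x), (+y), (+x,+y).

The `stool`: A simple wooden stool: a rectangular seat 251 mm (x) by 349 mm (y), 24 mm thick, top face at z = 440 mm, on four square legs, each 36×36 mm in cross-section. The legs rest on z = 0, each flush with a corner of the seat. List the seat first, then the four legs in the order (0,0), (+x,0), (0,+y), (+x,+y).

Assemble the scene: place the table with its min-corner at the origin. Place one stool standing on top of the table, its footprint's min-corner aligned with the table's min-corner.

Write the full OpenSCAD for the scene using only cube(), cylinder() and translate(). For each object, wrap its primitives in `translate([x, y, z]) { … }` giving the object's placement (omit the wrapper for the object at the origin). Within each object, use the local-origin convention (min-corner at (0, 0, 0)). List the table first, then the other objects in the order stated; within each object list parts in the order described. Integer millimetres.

translate([0, 0, 654]) cube([1351, 742, 30]);
translate([73, 73, 0]) cylinder(h = 654, r = 20);
translate([1278, 73, 0]) cylinder(h = 654, r = 20);
translate([73, 669, 0]) cylinder(h = 654, r = 20);
translate([1278, 669, 0]) cylinder(h = 654, r = 20);
translate([0, 0, 684]) {
  translate([0, 0, 416]) cube([251, 349, 24]);
  cube([36, 36, 416]);
  translate([215, 0, 0]) cube([36, 36, 416]);
  translate([0, 313, 0]) cube([36, 36, 416]);
  translate([215, 313, 0]) cube([36, 36, 416]);
}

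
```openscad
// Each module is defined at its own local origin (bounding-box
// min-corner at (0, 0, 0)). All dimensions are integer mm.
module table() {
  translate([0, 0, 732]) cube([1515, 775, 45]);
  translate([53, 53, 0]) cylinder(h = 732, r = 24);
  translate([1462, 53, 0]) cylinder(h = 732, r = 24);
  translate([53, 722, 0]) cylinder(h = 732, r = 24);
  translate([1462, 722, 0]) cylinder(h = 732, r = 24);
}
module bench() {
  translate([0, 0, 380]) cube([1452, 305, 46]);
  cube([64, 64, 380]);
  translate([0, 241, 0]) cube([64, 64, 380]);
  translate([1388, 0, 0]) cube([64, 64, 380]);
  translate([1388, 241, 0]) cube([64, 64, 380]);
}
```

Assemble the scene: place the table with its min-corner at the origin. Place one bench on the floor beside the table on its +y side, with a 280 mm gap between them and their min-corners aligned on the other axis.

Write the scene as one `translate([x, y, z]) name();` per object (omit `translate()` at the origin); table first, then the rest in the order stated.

table();
translate([0, 1055, 0]) bench();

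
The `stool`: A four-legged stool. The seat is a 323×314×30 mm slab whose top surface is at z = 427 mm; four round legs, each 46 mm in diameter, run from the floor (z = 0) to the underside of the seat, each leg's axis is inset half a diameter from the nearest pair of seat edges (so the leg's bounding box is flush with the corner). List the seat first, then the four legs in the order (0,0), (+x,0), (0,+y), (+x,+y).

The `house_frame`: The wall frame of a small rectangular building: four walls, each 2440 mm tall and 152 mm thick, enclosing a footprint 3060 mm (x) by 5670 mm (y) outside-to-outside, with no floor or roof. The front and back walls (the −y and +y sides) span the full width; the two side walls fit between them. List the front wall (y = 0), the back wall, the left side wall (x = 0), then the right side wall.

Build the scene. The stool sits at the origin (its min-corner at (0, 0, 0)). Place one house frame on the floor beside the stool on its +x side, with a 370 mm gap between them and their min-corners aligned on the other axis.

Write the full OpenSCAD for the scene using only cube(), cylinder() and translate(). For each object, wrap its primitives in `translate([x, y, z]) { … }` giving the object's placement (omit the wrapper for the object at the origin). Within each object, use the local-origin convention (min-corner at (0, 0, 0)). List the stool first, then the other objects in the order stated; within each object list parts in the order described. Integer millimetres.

translate([0, 0, 397]) cube([323, 314, 30]);
translate([23, 23, 0]) cylinder(h = 397, r = 23);
translate([300, 23, 0]) cylinder(h = 397, r = 23);
translate([23, 291, 0]) cylinder(h = 397, r = 23);
translate([300, 291, 0]) cylinder(h = 397, r = 23);
translate([693, 0, 0]) {
  cube([3060, 152, 2440]);
  translate([0, 5518, 0]) cube([3060, 152, 2440]);
  translate([0, 152, 0]) cube([152, 5366, 2440]);
  translate([2908, 152, 0]) cube([152, 5366, 2440]);
}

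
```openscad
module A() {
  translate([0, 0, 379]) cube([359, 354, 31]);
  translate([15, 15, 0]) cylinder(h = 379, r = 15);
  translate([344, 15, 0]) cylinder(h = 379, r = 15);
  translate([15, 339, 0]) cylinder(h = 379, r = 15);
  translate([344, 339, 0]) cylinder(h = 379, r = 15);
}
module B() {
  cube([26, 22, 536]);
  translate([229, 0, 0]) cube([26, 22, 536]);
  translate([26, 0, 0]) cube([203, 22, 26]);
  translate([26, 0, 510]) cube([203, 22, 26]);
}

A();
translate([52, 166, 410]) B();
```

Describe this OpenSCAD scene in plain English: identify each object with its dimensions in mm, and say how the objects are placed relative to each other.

A is a four-legged stool. The seat is a 359×354×31 mm slab whose top surface is at z = 410 mm; four round legs, each 30 mm in diameter, run from the floor (z = 0) to the underside of the seat, each leg's axis is inset half a diameter from the nearest pair of seat edges (so the leg's bounding box is flush with the corner).

B is a picture frame with a 203×484 mm rectangular opening (x by z) and a uniform 26 mm border on every side. Frame depth is 22 mm along y. It is built from two vertical stiles running the full outside height and two horizontal rails spanning the gap between the stiles.

The picture frame is on top of the stool, centred.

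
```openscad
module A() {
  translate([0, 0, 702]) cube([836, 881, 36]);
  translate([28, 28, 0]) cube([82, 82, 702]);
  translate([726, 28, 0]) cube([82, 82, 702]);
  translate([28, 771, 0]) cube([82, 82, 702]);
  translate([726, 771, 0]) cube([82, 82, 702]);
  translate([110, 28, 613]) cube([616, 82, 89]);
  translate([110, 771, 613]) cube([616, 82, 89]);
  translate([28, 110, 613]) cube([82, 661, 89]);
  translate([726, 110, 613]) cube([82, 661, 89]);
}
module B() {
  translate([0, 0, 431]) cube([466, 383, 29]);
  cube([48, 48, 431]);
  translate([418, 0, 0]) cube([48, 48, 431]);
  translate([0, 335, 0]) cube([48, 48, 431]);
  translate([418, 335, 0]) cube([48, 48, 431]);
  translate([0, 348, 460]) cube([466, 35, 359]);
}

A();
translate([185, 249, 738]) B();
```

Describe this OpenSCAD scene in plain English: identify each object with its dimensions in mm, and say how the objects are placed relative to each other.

A is a rectangular dining table. The top is 836×881×36 mm with its upper surface at z = 738 mm. It stands on four 82×82 mm square legs, each inset 28 mm from the nearest pair of top edges, running from the floor to the underside of the top. Four apron rails, 82 mm thick and 89 mm tall, run between adjacent legs with their top edges flush with the underside of the top and their outer faces flush with the legs' outer faces.

B is a chair: 466×383 mm seat, 29 mm thick, top at z = 460 mm, on four 48 mm square corner legs flush with the seat edges. A 35 mm thick backrest slab spans the full seat width, extending 359 mm above the seat top, its back face flush with the seat's +y edge.

The chair is on top of the table, centred.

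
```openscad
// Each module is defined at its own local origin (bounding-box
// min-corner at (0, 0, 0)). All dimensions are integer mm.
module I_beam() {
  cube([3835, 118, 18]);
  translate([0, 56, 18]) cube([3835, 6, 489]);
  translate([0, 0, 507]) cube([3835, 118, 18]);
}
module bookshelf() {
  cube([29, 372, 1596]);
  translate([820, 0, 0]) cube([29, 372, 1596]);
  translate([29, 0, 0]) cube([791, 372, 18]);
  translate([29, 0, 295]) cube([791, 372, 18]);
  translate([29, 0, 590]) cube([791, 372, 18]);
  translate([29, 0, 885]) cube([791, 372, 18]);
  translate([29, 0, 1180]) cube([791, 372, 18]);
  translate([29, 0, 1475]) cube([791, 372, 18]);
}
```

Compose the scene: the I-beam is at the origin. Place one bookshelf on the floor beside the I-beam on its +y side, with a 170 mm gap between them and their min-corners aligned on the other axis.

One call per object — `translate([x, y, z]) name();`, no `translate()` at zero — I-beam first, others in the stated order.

I_beam();
translate([0, 288, 0]) bookshelf();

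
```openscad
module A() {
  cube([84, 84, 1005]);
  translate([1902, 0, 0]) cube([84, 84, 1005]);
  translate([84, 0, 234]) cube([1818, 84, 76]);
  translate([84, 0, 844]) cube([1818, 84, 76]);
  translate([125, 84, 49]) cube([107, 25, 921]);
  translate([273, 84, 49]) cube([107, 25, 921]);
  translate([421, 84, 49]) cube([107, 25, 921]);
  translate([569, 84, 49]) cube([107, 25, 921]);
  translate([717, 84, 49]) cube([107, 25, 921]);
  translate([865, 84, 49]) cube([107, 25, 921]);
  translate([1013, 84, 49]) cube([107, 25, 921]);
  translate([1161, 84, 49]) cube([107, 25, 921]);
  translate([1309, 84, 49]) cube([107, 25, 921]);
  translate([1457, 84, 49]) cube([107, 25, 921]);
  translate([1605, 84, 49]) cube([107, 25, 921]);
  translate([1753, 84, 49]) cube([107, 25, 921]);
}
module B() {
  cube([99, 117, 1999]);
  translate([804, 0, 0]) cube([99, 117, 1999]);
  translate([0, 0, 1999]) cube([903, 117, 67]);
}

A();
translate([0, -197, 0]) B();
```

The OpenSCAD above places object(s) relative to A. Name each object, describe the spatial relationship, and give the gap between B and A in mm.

The door frame's nearest face is 80 mm from the fence section's −y face.

A is a fence section. B is a door frame. The door frame is on the floor beside the fence section on its −y side. The gap between the door frame and the fence section is 80 mm.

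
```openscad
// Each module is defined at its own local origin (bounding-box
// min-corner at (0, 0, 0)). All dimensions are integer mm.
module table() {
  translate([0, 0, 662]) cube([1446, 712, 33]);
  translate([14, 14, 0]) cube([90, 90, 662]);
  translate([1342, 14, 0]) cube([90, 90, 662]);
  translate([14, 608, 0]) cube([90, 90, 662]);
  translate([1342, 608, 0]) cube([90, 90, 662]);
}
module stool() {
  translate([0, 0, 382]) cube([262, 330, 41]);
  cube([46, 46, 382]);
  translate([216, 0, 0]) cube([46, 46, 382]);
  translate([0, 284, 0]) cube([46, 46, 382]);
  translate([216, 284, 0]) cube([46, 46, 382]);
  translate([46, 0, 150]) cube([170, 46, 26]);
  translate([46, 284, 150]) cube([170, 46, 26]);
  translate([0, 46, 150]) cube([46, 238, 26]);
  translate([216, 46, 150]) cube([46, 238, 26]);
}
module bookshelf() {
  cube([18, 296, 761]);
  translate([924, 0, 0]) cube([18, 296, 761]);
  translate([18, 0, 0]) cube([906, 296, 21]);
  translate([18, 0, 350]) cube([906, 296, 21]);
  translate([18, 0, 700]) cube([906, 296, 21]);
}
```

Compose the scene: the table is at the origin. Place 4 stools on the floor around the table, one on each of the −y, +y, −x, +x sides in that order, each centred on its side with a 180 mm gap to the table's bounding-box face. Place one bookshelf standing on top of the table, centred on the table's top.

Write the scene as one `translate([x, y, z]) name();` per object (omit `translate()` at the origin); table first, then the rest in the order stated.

table();
translate([592, -510, 0]) stool();
translate([592, 892, 0]) stool();
translate([-442, 191, 0]) stool();
translate([1626, 191, 0]) stool();
translate([252, 208, 695]) bookshelf();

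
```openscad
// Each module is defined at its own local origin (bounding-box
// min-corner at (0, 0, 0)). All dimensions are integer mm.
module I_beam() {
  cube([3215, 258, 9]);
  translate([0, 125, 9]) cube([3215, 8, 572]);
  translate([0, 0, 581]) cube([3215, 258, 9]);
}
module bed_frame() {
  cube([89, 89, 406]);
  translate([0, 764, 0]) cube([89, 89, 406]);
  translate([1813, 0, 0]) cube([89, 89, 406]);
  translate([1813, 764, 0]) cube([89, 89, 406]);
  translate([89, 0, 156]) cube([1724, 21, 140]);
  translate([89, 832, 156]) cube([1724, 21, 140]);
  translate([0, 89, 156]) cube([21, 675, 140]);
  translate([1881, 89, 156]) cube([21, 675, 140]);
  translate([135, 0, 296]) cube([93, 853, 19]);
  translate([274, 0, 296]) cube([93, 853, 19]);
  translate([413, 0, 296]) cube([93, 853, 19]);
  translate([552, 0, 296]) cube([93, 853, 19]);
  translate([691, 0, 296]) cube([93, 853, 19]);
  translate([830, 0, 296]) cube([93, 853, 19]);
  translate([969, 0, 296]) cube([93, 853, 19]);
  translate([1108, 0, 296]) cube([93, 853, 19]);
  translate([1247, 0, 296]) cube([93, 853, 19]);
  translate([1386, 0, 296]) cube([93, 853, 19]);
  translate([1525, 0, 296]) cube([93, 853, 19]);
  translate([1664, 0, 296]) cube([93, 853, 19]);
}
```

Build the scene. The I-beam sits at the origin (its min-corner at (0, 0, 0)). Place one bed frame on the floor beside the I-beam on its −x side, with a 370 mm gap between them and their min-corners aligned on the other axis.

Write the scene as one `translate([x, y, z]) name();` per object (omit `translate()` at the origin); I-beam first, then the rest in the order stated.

I_beam();
translate([-2272, 0, 0]) bed_frame();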